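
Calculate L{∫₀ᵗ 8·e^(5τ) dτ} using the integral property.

L{∫₀ᵗ f(τ)dτ} = F(s)/s with F(s) = 8/(s-5), so L{∫₀ᵗ 8·e^(5τ) dτ} = 8/(s(s-5))

Final answer: 8/(s(s-5))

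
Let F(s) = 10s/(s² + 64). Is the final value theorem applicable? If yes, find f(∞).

The final value theorem requires all poles of sF(s) in the left half-plane. sF(s) = 10s²/(s² + 64) has poles at s = ±8i (imaginary axis). Theorem does NOT apply (oscillatory system).

Final answer: Not applicable (oscillatory)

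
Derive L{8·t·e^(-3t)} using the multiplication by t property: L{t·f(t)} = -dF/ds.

Using L{t^n·e^(at)} = n!/(s-a)^(n+1), L{t·e^(-3t)} = 1/(s+3)^2, so L{8·t·e^(-3t)} = 8·1/(s+3)^2 = 8/(s+3)^2

Final answer: 8/(s+3)^2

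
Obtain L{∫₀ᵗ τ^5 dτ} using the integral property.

L{∫₀ᵗ f(τ)dτ} = F(s)/s with f(t) = t^5. F(s) = 120/s^6, so L{∫₀ᵗ τ^5 dτ} = (120/s^6)/s = 120/s^7. (Check: ∫₀ᵗ τ^5 dτ = t^6/6.)

Final answer: 120/s^7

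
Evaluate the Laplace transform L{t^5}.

L{t^n} = n!/s^(n+1), so L{t^5} = 120/s^6

Final answer: 120/s^6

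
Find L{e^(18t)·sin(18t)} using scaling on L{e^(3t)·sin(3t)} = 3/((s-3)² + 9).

Scaling with a=6: L{e^(18t)·sin(18t)} = (1/6) · 3/((s/6-3)² + 9). Simplifying: 18/((s-18)² + 324)

Final answer: 18/((s-18)² + 324)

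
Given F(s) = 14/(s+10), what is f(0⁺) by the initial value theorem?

f(0⁺) = lim_{s→∞} s·14/(s+10) = lim_{s→∞} 14s/(s+10) = 14

Final answer: 14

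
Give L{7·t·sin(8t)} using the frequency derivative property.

L{sin(8t)} = 8/(s² + 64). By L{t·f(t)} = -F'(s): -d/ds[8/(s² + 64)] = -(8)·(-2s)/(s² + 64)² = 16s/(s² + 64)². Then L{7·t·sin(8t)} = 7·16s/(s² + 64)² = 112s/(s² + 64)²

Final answer: 112s/(s² + 64)²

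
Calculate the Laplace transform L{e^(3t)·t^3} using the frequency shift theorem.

L{e^(at)·t^n} = n!/(s-a)^(n+1), so L{e^(3t)·t^3} = 6/(s-3)^4

Final answer: 6/(s-3)^4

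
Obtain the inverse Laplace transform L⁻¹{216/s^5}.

L⁻¹{n!/s^(n+1)} = t^n with n=4. So L⁻¹{24/s^5} = t^4, and L⁻¹{216/s^5} = (216/24)·t^4 = 9·t^4

Final answer: 9·t^4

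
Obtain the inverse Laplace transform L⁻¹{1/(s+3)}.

L⁻¹{1/(s-a)} = e^(at), so L⁻¹{1/(s+3)} = e^(-3t)

Final answer: e^(-3t)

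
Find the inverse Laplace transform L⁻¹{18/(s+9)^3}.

L⁻¹{n!/(s-a)^(n+1)} = t^n·e^(at) with n=2, a=-9. So L⁻¹{2/(s+9)^3} = t^2·e^(-9t), and L⁻¹{18/(s+9)^3} = (18/2)·t^2·e^(-9t) = 9·t^2·e^(-9t)

Final answer: 9·t^2·e^(-9t)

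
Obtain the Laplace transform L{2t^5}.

L{2t^5} = 2 · L{t^5} = 2 · 120/s^6 = 240/s^6

Final answer: 240/s^6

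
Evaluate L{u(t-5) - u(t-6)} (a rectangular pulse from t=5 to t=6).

L{u(t-a)} = e^(-as)/s. L{u(t-5) - u(t-6)} = (e^(-5s) - e^(-6s))/s

Final answer: (e^(-5s) - e^(-6s))/s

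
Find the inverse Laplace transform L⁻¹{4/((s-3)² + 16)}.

Using frequency shift, L⁻¹{4/((s-3)² + 16)} = e^(3t)·sin(4t)

Final answer: e^(3t)·sin(4t)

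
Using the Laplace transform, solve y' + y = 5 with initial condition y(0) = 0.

sY + Y = 5/s. Y = 5/(s(s+1)). Partial fractions: Y = 5/s - 5/(s+1)

Final answer: y(t) = 5(1 - e^(-t))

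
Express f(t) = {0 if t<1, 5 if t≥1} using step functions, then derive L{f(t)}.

f(t) = 5·u(t-1). L{u(t-1)} = e^(-s)/s, so L{f(t)} = 5·e^(-s)/s

Final answer: 5·e^(-s)/s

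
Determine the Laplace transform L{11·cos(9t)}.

L{cos(ωt)} = s/(s² + ω²), so L{cos(9t)} = s/(s² + 81). Then L{11·cos(9t)} = 11·s/(s² + 81) = 11s/(s² + 81)

Final answer: 11s/(s² + 81)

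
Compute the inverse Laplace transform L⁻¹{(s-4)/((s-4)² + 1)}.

Using frequency shift, L⁻¹{(s-4)/((s-4)² + 1)} = e^(4t)·cos(t)

Final answer: e^(4t)·cos(t)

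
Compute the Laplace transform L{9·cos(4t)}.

L{cos(ωt)} = s/(s² + ω²), so L{cos(4t)} = s/(s² + 16). Then L{9·cos(4t)} = 9·s/(s² + 16) = 9s/(s² + 16)

Final answer: 9s/(s² + 16)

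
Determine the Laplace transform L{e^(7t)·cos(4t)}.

L{e^(at)·cos(ωt)} = (s-a)/((s-a)² + ω²), so L{e^(7t)·cos(4t)} = (s-7)/((s-7)² + 16)

Final answer: (s-7)/((s-7)² + 16)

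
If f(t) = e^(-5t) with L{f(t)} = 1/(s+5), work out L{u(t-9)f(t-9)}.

Time shift theorem: L{u(t-a)f(t-a)} = e^(-as)F(s). Here a=9, F(s) = 1/(s+5), so L{u(t-9)f(t-9)} = e^(-9s)·1/(s+5)

Final answer: e^(-9s)·1/(s+5)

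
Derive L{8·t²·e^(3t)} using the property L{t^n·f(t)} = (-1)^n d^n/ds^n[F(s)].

L{e^(3t)} = 1/(s-3). d/ds[1/(s-3)] = -1/(s-3)². d²/ds²[1/(s-3)] = 2/(s-3)³. So L{t²·e^(3t)} = (-1)² · 2/(s-3)³ = 2/(s-3)³. Then L{8·t²·e^(3t)} = 8·2/(s-3)³ = 16/(s-3)³

Final answer: 16/(s-3)³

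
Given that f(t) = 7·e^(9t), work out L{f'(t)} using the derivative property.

f(0) = 7, F(s) = 7/(s-9). L{f'(t)} = s·F(s) - f(0) = 7s/(s-9) - 7 = (7s - 7(s-9))/(s-9) = 63/(s-9)

Final answer: 63/(s-9)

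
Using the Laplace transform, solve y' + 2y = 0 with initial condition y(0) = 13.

L{y'} + 2L{y} = 0. sY - 13 + 2Y = 0. Y(s+2) = 13. Y = 13/(s+2)

Final answer: y(t) = 13e^(-2t)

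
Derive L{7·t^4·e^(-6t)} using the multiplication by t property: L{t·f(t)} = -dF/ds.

Using L{t^n·e^(at)} = n!/(s-a)^(n+1), L{t^4·e^(-6t)} = 24/(s+6)^5, so L{7·t^4·e^(-6t)} = 7·24/(s+6)^5 = 168/(s+6)^5

Final answer: 168/(s+6)^5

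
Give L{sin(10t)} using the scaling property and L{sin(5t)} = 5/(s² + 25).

Using L{f(at)} = (1/a)F(s/a) with a=2: L{sin(10t)} = (1/2) · 5/((s/2)² + 25) = (1/2) · 5·4/(s² + 100) = 10/(s² + 100)

Final answer: 10/(s² + 100)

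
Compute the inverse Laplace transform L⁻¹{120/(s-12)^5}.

L⁻¹{n!/(s-a)^(n+1)} = t^n·e^(at) with n=4, a=12. So L⁻¹{24/(s-12)^5} = t^4·e^(12t), and L⁻¹{120/(s-12)^5} = (120/24)·t^4·e^(12t) = 5·t^4·e^(12t)

Final answer: 5·t^4·e^(12t)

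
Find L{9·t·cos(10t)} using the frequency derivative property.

L{cos(10t)} = s/(s² + 100). Derivative: d/ds[s/(s² + 100)] = [(s² + 100) - s·2s]/(s² + 100)² = (100 - s²)/(s² + 100)². So L{t·cos(10t)} = -F'(s) = (s² - 100)/(s² + 100)². Then L{9·t·cos(10t)} = 9·(s² - 100)/(s² + 100)²

Final answer: 9·(s² - 100)/(s² + 100)²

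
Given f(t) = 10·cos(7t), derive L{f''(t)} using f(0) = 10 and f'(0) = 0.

F(s) = 10s/(s² + 49). L{f''(t)} = s²F(s) - sf(0) - f'(0) = 10s³/(s² + 49) - 10s = (10s³ - 10s(s² + 49))/(s² + 49) = -490s/(s² + 49)

Final answer: -490s/(s² + 49)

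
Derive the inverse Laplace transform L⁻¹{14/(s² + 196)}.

L⁻¹{14/(s² + 196)} = sin(14t)

Final answer: sin(14t)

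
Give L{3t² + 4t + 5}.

L{3t² + 4t + 5} = 3·2/s³ + 4/s² + 5/s = 6/s³ + 4/s² + 5/s

Final answer: 6/s³ + 4/s² + 5/s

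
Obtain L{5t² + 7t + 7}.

L{5t² + 7t + 7} = 5·2/s³ + 7/s² + 7/s = 10/s³ + 7/s² + 7/s

Final answer: 10/s³ + 7/s² + 7/s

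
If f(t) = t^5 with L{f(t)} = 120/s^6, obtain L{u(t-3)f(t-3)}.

Time shift theorem: L{u(t-a)f(t-a)} = e^(-as)F(s). Here a=3, F(s) = 120/s^6, so L{u(t-3)f(t-3)} = e^(-3s)·120/s^6

Final answer: e^(-3s)·120/s^6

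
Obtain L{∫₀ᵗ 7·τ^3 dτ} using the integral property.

L{∫₀ᵗ f(τ)dτ} = F(s)/s with f(t) = 7t^3. F(s) = 42/s^4, so L{∫₀ᵗ 7·τ^3 dτ} = (42/s^4)/s = 42/s^5. (Check: ∫₀ᵗ 7·τ^3 dτ = 7t^4/4.)

Final answer: 42/s^5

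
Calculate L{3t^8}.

L{t^n} = n!/s^(n+1). So L{3t^8} = 3·8!/s^9 = 120960/s^9

Final answer: 120960/s^9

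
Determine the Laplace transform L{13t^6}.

L{13t^6} = 13 · L{t^6} = 13 · 720/s^7 = 9360/s^7

Final answer: 9360/s^7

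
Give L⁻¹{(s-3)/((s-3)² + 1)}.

Using frequency shift: L⁻¹{(s-a)/((s-a)² + b²)} = e^(at)cos(bt). Here a=3, b=1

Final answer: e^(3t)·cos(t)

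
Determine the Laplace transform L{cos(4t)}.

L{cos(ωt)} = s/(s² + ω²), so L{cos(4t)} = s/(s² + 16)

Final answer: s/(s² + 16)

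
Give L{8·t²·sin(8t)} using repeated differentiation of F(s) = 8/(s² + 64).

F(s) = 8/(s² + 64). F'(s) = -16s/(s² + 64)². F''(s) = -16(64 - 3s²)/(s² + 64)³ = (48s² - 1024)/(s² + 64)³. So L{t²·sin(8t)} = (-1)² F''(s) = (48s² - 1024)/(s² + 64)³. Then L{8·t²·sin(8t)} = 8·(48s² - 1024)/(s² + 64)³ = (384s² - 8192)/(s² + 64)³

Final answer: (384s² - 8192)/(s² + 64)³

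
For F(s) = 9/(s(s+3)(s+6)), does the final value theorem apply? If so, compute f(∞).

Poles of sF(s) = 9/((s+3)(s+6)) are at s = -3 and s = -6, both in the left half-plane. Theorem applies. f(∞) = lim_{s→0} sF(s) = 9/(3·6) = 1/2

Final answer: 1/2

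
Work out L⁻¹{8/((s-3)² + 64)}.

Form: b/((s-a)² + b²) → e^(at)sin(bt). With a=3, b=8

Final answer: e^(3t)·sin(8t)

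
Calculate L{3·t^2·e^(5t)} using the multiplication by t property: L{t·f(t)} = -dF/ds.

Using L{t^n·e^(at)} = n!/(s-a)^(n+1), L{t^2·e^(5t)} = 2/(s-5)^3, so L{3·t^2·e^(5t)} = 3·2/(s-5)^3 = 6/(s-5)^3

Final answer: 6/(s-5)^3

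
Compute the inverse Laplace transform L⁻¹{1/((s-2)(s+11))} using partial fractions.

Decompose: A/(s-2) + B/(s+11). A = 1/13, B = -1/13. f(t) = (e^(2t) - e^(-11t))/13

Final answer: (e^(2t) - e^(-11t))/13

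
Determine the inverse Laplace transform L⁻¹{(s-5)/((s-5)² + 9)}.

Using frequency shift, L⁻¹{(s-5)/((s-5)² + 9)} = e^(5t)·cos(3t)

Final answer: e^(5t)·cos(3t)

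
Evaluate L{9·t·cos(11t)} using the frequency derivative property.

L{cos(11t)} = s/(s² + 121). Derivative: d/ds[s/(s² + 121)] = [(s² + 121) - s·2s]/(s² + 121)² = (121 - s²)/(s² + 121)². So L{t·cos(11t)} = -F'(s) = (s² - 121)/(s² + 121)². Then L{9·t·cos(11t)} = 9·(s² - 121)/(s² + 121)²

Final answer: 9·(s² - 121)/(s² + 121)²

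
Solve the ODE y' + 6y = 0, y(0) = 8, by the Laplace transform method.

L{y'} + 6L{y} = 0. sY - 8 + 6Y = 0. Y(s+6) = 8. Y = 8/(s+6)

Final answer: y(t) = 8e^(-6t)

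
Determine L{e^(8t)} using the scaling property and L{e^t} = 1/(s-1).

Using L{f(at)} = (1/a)F(s/a) with a=8 and f(t) = e^t: L{e^(8t)} = (1/8) · 1/((s/8)-1) = (1/8) · 8/(s-8) = 1/(s-8)

Final answer: 1/(s-8)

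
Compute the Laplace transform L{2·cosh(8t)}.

L{cosh(ωt)} = s/(s² - ω²), so L{cosh(8t)} = s/(s² - 64). Then L{2·cosh(8t)} = 2·s/(s² - 64) = 2s/(s² - 64)

Final answer: 2s/(s² - 64)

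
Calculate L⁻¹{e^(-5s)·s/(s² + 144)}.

L⁻¹{s/(s² + 144)} = cos(12t). By the time shift theorem, L⁻¹{e^(-as)F(s)} = u(t-a)f(t-a) with a=5, so L⁻¹{e^(-5s)·s/(s² + 144)} = u(t-5)·cos(12(t-5))

Final answer: u(t-5)·cos(12(t-5))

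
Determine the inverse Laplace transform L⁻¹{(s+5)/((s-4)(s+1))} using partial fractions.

Using partial fractions, f(t) = (9e^(4t) - 4e^(-t))/5

Final answer: (9e^(4t) - 4e^(-t))/5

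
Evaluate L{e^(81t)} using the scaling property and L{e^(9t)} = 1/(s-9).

Using L{f(at)} = (1/a)F(s/a) with a=9 and f(t) = e^(9t): L{e^(81t)} = (1/9) · 1/((s/9)-9) = (1/9) · 9/(s-81) = 1/(s-81)

Final answer: 1/(s-81)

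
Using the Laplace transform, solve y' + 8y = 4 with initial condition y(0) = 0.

sY + 8Y = 4/s. Y = 4/(s(s+8)). Partial fractions: Y = 1/2/s - 1/2/(s+8)

Final answer: y(t) = 1/2(1 - e^(-8t))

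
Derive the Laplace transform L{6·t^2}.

L{t^n} = n!/s^(n+1), so L{t^2} = 2/s^3. Then L{6·t^2} = 6·2/s^3 = 12/s^3

Final answer: 12/s^3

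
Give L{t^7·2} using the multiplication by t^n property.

L{2} = 2/s. d^1/ds^1[1/s] = -1/s². d^2/ds^2[1/s] = 2/s^3. d^3/ds^3[1/s] = -6/s^4. d^4/ds^4[1/s] = 24/s^5. d^5/ds^5[1/s] = -120/s^6. d^6/ds^6[1/s] = 720/s^7. d^7/ds^7[1/s] = -5040/s^8. So L{t^7} = (-1)^{7}·-5040/s^8 = 5040/s^8. Then L{t^7·2} = 2·5040/s^8 = 10080/s^8

Final answer: 10080/s^8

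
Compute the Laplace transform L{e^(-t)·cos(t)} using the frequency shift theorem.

Frequency shift: L{e^(at)f(t)} = F(s-a). L{e^(-t)·cos(t)} = (s+1)/((s+1)² + 1)

Final answer: (s+1)/((s+1)² + 1)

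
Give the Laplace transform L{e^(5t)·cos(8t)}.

L{e^(at)·cos(ωt)} = (s-a)/((s-a)² + ω²), so L{e^(5t)·cos(8t)} = (s-5)/((s-5)² + 64)

Final answer: (s-5)/((s-5)² + 64)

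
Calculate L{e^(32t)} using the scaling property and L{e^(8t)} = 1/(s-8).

Using L{f(at)} = (1/a)F(s/a) with a=4 and f(t) = e^(8t): L{e^(32t)} = (1/4) · 1/((s/4)-8) = (1/4) · 4/(s-32) = 1/(s-32)

Final answer: 1/(s-32)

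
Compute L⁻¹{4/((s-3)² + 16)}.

Form: b/((s-a)² + b²) → e^(at)sin(bt). With a=3, b=4

Final answer: e^(3t)·sin(4t)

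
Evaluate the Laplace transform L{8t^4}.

L{8t^4} = 8 · L{t^4} = 8 · 24/s^5 = 192/s^5

Final answer: 192/s^5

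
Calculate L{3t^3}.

L{t^n} = n!/s^(n+1). So L{3t^3} = 3·3!/s^4 = 18/s^4

Final answer: 18/s^4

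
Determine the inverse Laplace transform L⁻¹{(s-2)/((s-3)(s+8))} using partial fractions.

Using partial fractions, f(t) = (e^(3t) + 10e^(-8t))/11

Final answer: (e^(3t) + 10e^(-8t))/11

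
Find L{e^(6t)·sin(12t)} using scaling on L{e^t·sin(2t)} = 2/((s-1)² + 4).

Scaling with a=6: L{e^(6t)·sin(12t)} = (1/6) · 2/((s/6-1)² + 4). Simplifying: 12/((s-6)² + 144)

Final answer: 12/((s-6)² + 144)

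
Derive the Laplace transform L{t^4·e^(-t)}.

L{t^n·e^(at)} = n!/(s-a)^(n+1), so L{t^4·e^(-t)} = 24/(s+1)^5

Final answer: 24/(s+1)^5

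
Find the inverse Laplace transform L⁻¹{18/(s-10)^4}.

L⁻¹{n!/(s-a)^(n+1)} = t^n·e^(at) with n=3, a=10. So L⁻¹{6/(s-10)^4} = t^3·e^(10t), and L⁻¹{18/(s-10)^4} = (18/6)·t^3·e^(10t) = 3·t^3·e^(10t)

Final answer: 3·t^3·e^(10t)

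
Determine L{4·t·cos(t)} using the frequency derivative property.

L{cos(t)} = s/(s² + 1). Derivative: d/ds[s/(s² + 1)] = [(s² + 1) - s·2s]/(s² + 1)² = (1 - s²)/(s² + 1)². So L{t·cos(t)} = -F'(s) = (s² - 1)/(s² + 1)². Then L{4·t·cos(t)} = 4·(s² - 1)/(s² + 1)²

Final answer: 4·(s² - 1)/(s² + 1)²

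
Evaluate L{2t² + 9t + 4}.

L{2t² + 9t + 4} = 2·2/s³ + 9/s² + 4/s = 4/s³ + 9/s² + 4/s

Final answer: 4/s³ + 9/s² + 4/s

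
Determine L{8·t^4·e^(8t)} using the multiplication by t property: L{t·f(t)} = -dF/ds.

Using L{t^n·e^(at)} = n!/(s-a)^(n+1), L{t^4·e^(8t)} = 24/(s-8)^5, so L{8·t^4·e^(8t)} = 8·24/(s-8)^5 = 192/(s-8)^5

Final answer: 192/(s-8)^5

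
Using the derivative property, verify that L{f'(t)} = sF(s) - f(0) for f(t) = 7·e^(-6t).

f'(t) = -42e^(-6t). Direct: L{f'(t)} = -42/(s+6). Property: s·7/(s+6) - 7 = (7s - 7(s+6))/(s+6) = -42/(s+6). ✓

Final answer: -42/(s+6)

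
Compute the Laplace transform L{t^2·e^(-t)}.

L{t^n·e^(at)} = n!/(s-a)^(n+1), so L{t^2·e^(-t)} = 2/(s+1)^3

Final answer: 2/(s+1)^3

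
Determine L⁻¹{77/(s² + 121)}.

This is the form c·a/(s² + a²) with a = 11, c = 7. L⁻¹ = 7·sin(11t)

Final answer: 7·sin(11t)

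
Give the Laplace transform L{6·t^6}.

L{t^n} = n!/s^(n+1), so L{t^6} = 720/s^7. Then L{6·t^6} = 6·720/s^7 = 4320/s^7

Final answer: 4320/s^7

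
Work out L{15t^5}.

L{t^n} = n!/s^(n+1). So L{15t^5} = 15·5!/s^6 = 1800/s^6

Final answer: 1800/s^6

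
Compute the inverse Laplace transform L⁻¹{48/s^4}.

L⁻¹{n!/s^(n+1)} = t^n with n=3. So L⁻¹{6/s^4} = t^3, and L⁻¹{48/s^4} = (48/6)·t^3 = 8·t^3

Final answer: 8·t^3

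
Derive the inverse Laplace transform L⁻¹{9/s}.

L⁻¹{c/s} = c, so L⁻¹{9/s} = 9

Final answer: 9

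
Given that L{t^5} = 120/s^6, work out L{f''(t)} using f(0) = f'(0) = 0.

L{f''(t)} = s²F(s) - sf(0) - f'(0) = s²·120/s^6 - 0 - 0 = 120/s^4

Final answer: 120/s^4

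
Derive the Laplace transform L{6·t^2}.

L{t^n} = n!/s^(n+1), so L{t^2} = 2/s^3. Then L{6·t^2} = 6·2/s^3 = 12/s^3

Final answer: 12/s^3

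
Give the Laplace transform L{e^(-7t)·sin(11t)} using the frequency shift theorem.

Frequency shift: L{e^(at)f(t)} = F(s-a). L{e^(-7t)·sin(11t)} = 11/((s+7)² + 121)

Final answer: 11/((s+7)² + 121)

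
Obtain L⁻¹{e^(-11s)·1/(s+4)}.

L⁻¹{1/(s+4)} = e^(-4t). By the time shift theorem, L⁻¹{e^(-as)F(s)} = u(t-a)f(t-a) with a=11, so L⁻¹{e^(-11s)·1/(s+4)} = u(t-11)·e^(-4(t-11))

Final answer: u(t-11)·e^(-4(t-11))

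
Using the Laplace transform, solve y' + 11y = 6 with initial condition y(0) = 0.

sY + 11Y = 6/s. Y = 6/(s(s+11)). Partial fractions: Y = 6/11/s - 6/11/(s+11)

Final answer: y(t) = 6/11(1 - e^(-11t))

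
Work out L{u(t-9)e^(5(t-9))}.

u(t-a)f(t-a) with f(t)=e^(5t). L{e^(5t)} = 1/(s-5). By time shift: e^(-9s)/(s-5)

Final answer: e^(-9s)/(s-5)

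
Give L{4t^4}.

L{t^n} = n!/s^(n+1). So L{4t^4} = 4·4!/s^5 = 96/s^5

Final answer: 96/s^5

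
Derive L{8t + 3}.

L{8t + 3} = 8·L{t} + 3·L{1} = 8/s² + 3/s

Final answer: 8/s² + 3/s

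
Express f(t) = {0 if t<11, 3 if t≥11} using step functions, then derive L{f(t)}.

f(t) = 3·u(t-11). L{u(t-11)} = e^(-11s)/s, so L{f(t)} = 3·e^(-11s)/s

Final answer: 3·e^(-11s)/s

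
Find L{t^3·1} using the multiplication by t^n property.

L{1} = 1/s. d^1/ds^1[1/s] = -1/s². d^2/ds^2[1/s] = 2/s^3. d^3/ds^3[1/s] = -6/s^4. So L{t^3} = (-1)^{3}·-6/s^4 = 6/s^4

Final answer: 6/s^4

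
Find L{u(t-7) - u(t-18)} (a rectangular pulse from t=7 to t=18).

L{u(t-a)} = e^(-as)/s. L{u(t-7) - u(t-18)} = (e^(-7s) - e^(-18s))/s

Final answer: (e^(-7s) - e^(-18s))/s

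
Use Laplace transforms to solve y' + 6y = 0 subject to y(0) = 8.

L{y'} + 6L{y} = 0. sY - 8 + 6Y = 0. Y(s+6) = 8. Y = 8/(s+6)

Final answer: y(t) = 8e^(-6t)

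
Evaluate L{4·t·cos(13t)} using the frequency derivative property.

L{cos(13t)} = s/(s² + 169). Derivative: d/ds[s/(s² + 169)] = [(s² + 169) - s·2s]/(s² + 169)² = (169 - s²)/(s² + 169)². So L{t·cos(13t)} = -F'(s) = (s² - 169)/(s² + 169)². Then L{4·t·cos(13t)} = 4·(s² - 169)/(s² + 169)²

Final answer: 4·(s² - 169)/(s² + 169)²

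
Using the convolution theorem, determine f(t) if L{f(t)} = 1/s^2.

1/s^2 = (1/s)·(1/s) = L{1}·L{1}. By convolution, f(t) = 1*1 = ∫₀ᵗ 1·1 dτ = t

Final answer: t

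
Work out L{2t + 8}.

L{2t + 8} = 2·L{t} + 8·L{1} = 2/s² + 8/s

Final answer: 2/s² + 8/s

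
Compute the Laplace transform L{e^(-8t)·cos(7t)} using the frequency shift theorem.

Frequency shift: L{e^(at)f(t)} = F(s-a). L{e^(-8t)·cos(7t)} = (s+8)/((s+8)² + 49)

Final answer: (s+8)/((s+8)² + 49)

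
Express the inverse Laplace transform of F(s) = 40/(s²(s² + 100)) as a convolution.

40/(s²(s² + 100)) = (1/s²)·(40/(s² + 100)) = L{t}·L{4·sin(10t)}. So f(t) = t*(4·sin(10t)) = ∫₀ᵗ 4τ·sin(10(t-τ)) dτ

Final answer: ∫₀ᵗ 4τ·sin(10(t-τ)) dτ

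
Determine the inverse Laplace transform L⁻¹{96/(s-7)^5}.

L⁻¹{n!/(s-a)^(n+1)} = t^n·e^(at) with n=4, a=7. So L⁻¹{24/(s-7)^5} = t^4·e^(7t), and L⁻¹{96/(s-7)^5} = (96/24)·t^4·e^(7t) = 4·t^4·e^(7t)

Final answer: 4·t^4·e^(7t)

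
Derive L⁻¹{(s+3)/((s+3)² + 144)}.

Using frequency shift: L⁻¹{(s-a)/((s-a)² + b²)} = e^(at)cos(bt). Here a=-3, b=12

Final answer: e^(-3t)·cos(12t)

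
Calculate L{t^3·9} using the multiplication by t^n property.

L{9} = 9/s. d^1/ds^1[1/s] = -1/s². d^2/ds^2[1/s] = 2/s^3. d^3/ds^3[1/s] = -6/s^4. So L{t^3} = (-1)^{3}·-6/s^4 = 6/s^4. Then L{t^3·9} = 9·6/s^4 = 54/s^4

Final answer: 54/s^4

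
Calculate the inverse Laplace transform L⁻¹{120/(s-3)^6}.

L⁻¹{n!/(s-a)^(n+1)} = t^n·e^(at), so L⁻¹{120/(s-3)^6} = t^5·e^(3t)

Final answer: t^5·e^(3t)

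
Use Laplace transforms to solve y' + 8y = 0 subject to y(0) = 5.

L{y'} + 8L{y} = 0. sY - 5 + 8Y = 0. Y(s+8) = 5. Y = 5/(s+8)

Final answer: y(t) = 5e^(-8t)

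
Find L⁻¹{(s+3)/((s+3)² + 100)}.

Using frequency shift: L⁻¹{(s-a)/((s-a)² + b²)} = e^(at)cos(bt). Here a=-3, b=10

Final answer: e^(-3t)·cos(10t)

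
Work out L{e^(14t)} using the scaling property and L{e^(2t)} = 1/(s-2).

Using L{f(at)} = (1/a)F(s/a) with a=7 and f(t) = e^(2t): L{e^(14t)} = (1/7) · 1/((s/7)-2) = (1/7) · 7/(s-14) = 1/(s-14)

Final answer: 1/(s-14)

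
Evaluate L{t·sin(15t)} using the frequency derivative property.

L{sin(15t)} = 15/(s² + 225). By L{t·f(t)} = -F'(s): -d/ds[15/(s² + 225)] = -(15)·(-2s)/(s² + 225)² = 30s/(s² + 225)²

Final answer: 30s/(s² + 225)²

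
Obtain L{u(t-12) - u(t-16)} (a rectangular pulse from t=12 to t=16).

L{u(t-a)} = e^(-as)/s. L{u(t-12) - u(t-16)} = (e^(-12s) - e^(-16s))/s

Final answer: (e^(-12s) - e^(-16s))/s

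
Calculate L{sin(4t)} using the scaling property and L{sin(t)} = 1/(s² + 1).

Using L{f(at)} = (1/a)F(s/a) with a=4: L{sin(4t)} = (1/4) · 1/((s/4)² + 1) = (1/4) · 1·16/(s² + 16) = 4/(s² + 16)

Final answer: 4/(s² + 16)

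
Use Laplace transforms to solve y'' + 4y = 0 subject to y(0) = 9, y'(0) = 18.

L{y''} + 4L{y} = 0. s²Y - 9s - 18 + 4Y = 0. Y(s² + 4) = 9s + 18. Y = (9s + 18)/(s² + 4). Inverting: y(t) = 9cos(2t) + 9sin(2t)

Final answer: y(t) = 9cos(2t) + 9sin(2t)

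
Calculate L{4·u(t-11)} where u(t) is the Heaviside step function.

L{u(t-a)} = e^(-as)/s. Here a=11, so L{u(t-11)} = e^(-11s)/s, and L{4·u(t-11)} = 4·e^(-11s)/s

Final answer: 4·e^(-11s)/s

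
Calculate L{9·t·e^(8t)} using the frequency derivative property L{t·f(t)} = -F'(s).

L{e^(8t)} = 1/(s-8). By frequency derivative: L{t·e^(8t)} = -d/ds[1/(s-8)] = -(-1)/(s-8)² = 1/(s-8)². Then L{9·t·e^(8t)} = 9·1/(s-8)² = 9/(s-8)²

Final answer: 9/(s-8)²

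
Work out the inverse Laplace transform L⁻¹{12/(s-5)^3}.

L⁻¹{n!/(s-a)^(n+1)} = t^n·e^(at) with n=2, a=5. So L⁻¹{2/(s-5)^3} = t^2·e^(5t), and L⁻¹{12/(s-5)^3} = (12/2)·t^2·e^(5t) = 6·t^2·e^(5t)

Final answer: 6·t^2·e^(5t)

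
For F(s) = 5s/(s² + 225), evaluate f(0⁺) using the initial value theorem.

f(0⁺) = lim_{s→∞} s·5s/(s² + 225) = lim_{s→∞} 5s²/(s² + 225) = 5

Final answer: 5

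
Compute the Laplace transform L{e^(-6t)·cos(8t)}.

L{e^(at)·cos(ωt)} = (s-a)/((s-a)² + ω²), so L{e^(-6t)·cos(8t)} = (s+6)/((s+6)² + 64)

Final answer: (s+6)/((s+6)² + 64)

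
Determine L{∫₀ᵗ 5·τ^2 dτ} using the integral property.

L{∫₀ᵗ f(τ)dτ} = F(s)/s with f(t) = 5t^2. F(s) = 10/s^3, so L{∫₀ᵗ 5·τ^2 dτ} = (10/s^3)/s = 10/s^4. (Check: ∫₀ᵗ 5·τ^2 dτ = 5t^3/3.)

Final answer: 10/s^4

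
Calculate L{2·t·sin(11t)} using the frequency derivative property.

L{sin(11t)} = 11/(s² + 121). By L{t·f(t)} = -F'(s): -d/ds[11/(s² + 121)] = -(11)·(-2s)/(s² + 121)² = 22s/(s² + 121)². Then L{2·t·sin(11t)} = 2·22s/(s² + 121)² = 44s/(s² + 121)²

Final answer: 44s/(s² + 121)²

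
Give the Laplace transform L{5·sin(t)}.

L{sin(ωt)} = ω/(s² + ω²), so L{sin(t)} = 1/(s² + 1). Then L{5·sin(t)} = 5·1/(s² + 1) = 5/(s² + 1)

Final answer: 5/(s² + 1)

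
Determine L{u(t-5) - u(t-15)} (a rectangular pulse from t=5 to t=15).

L{u(t-a)} = e^(-as)/s. L{u(t-5) - u(t-15)} = (e^(-5s) - e^(-15s))/s

Final answer: (e^(-5s) - e^(-15s))/s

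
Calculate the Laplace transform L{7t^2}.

L{7t^2} = 7 · L{t^2} = 7 · 2/s^3 = 14/s^3

Final answer: 14/s^3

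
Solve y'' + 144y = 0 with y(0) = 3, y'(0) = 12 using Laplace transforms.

L{y''} + 144L{y} = 0. s²Y - 3s - 12 + 144Y = 0. Y(s² + 144) = 3s + 12. Y = (3s + 12)/(s² + 144). Inverting: y(t) = 3cos(12t) + sin(12t)

Final answer: y(t) = 3cos(12t) + sin(12t)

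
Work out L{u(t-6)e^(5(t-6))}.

u(t-a)f(t-a) with f(t)=e^(5t). L{e^(5t)} = 1/(s-5). By time shift: e^(-6s)/(s-5)

Final answer: e^(-6s)/(s-5)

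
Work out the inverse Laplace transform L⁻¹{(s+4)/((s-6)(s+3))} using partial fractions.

Using partial fractions, f(t) = (10e^(6t) - e^(-3t))/9

Final answer: (10e^(6t) - e^(-3t))/9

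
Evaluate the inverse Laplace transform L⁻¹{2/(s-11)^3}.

L⁻¹{n!/(s-a)^(n+1)} = t^n·e^(at), so L⁻¹{2/(s-11)^3} = t^2·e^(11t)

Final answer: t^2·e^(11t)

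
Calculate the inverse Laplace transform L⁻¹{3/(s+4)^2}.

L⁻¹{n!/(s-a)^(n+1)} = t^n·e^(at) with n=1, a=-4. So L⁻¹{1/(s+4)^2} = t·e^(-4t), and L⁻¹{3/(s+4)^2} = (3/1)·t·e^(-4t) = 3·t·e^(-4t)

Final answer: 3·t·e^(-4t)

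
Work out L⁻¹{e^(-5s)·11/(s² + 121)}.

L⁻¹{11/(s² + 121)} = sin(11t). By the time shift theorem, L⁻¹{e^(-as)F(s)} = u(t-a)f(t-a) with a=5, so L⁻¹{e^(-5s)·11/(s² + 121)} = u(t-5)·sin(11(t-5))

Final answer: u(t-5)·sin(11(t-5))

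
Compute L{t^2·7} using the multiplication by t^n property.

L{7} = 7/s. d^1/ds^1[1/s] = -1/s². d^2/ds^2[1/s] = 2/s^3. So L{t^2} = (-1)^{2}·2/s^3 = 2/s^3. Then L{t^2·7} = 7·2/s^3 = 14/s^3

Final answer: 14/s^3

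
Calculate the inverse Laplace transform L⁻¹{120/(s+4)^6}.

L⁻¹{n!/(s-a)^(n+1)} = t^n·e^(at), so L⁻¹{120/(s+4)^6} = t^5·e^(-4t)

Final answer: t^5·e^(-4t)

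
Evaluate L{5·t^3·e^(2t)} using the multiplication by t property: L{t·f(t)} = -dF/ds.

Using L{t^n·e^(at)} = n!/(s-a)^(n+1), L{t^3·e^(2t)} = 6/(s-2)^4, so L{5·t^3·e^(2t)} = 5·6/(s-2)^4 = 30/(s-2)^4

Final answer: 30/(s-2)^4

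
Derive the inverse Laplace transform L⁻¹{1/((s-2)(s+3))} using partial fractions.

Decompose: A/(s-2) + B/(s+3). A = 1/5, B = -1/5. f(t) = (e^(2t) - e^(-3t))/5

Final answer: (e^(2t) - e^(-3t))/5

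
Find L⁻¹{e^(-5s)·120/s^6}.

L⁻¹{120/s^6} = t^5. By the time shift theorem, L⁻¹{e^(-as)F(s)} = u(t-a)f(t-a) with a=5, so L⁻¹{e^(-5s)·120/s^6} = u(t-5)·(t-5)^5

Final answer: u(t-5)·(t-5)^5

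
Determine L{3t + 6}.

L{3t + 6} = 3·L{t} + 6·L{1} = 3/s² + 6/s

Final answer: 3/s² + 6/s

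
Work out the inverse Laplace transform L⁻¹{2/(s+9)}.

L⁻¹{1/(s-a)} = e^(at), so L⁻¹{1/(s+9)} = e^(-9t), and L⁻¹{2/(s+9)} = 2·e^(-9t)

Final answer: 2·e^(-9t)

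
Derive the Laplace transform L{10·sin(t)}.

L{sin(ωt)} = ω/(s² + ω²), so L{sin(t)} = 1/(s² + 1). Then L{10·sin(t)} = 10·1/(s² + 1) = 10/(s² + 1)

Final answer: 10/(s² + 1)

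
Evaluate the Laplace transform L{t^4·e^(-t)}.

L{t^n·e^(at)} = n!/(s-a)^(n+1), so L{t^4·e^(-t)} = 24/(s+1)^5

Final answer: 24/(s+1)^5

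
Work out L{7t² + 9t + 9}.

L{7t² + 9t + 9} = 7·2/s³ + 9/s² + 9/s = 14/s³ + 9/s² + 9/s

Final answer: 14/s³ + 9/s² + 9/s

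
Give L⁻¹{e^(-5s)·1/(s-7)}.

L⁻¹{1/(s-7)} = e^(7t). By the time shift theorem, L⁻¹{e^(-as)F(s)} = u(t-a)f(t-a) with a=5, so L⁻¹{e^(-5s)·1/(s-7)} = u(t-5)·e^(7(t-5))

Final answer: u(t-5)·e^(7(t-5))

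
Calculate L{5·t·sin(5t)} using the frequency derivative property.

L{sin(5t)} = 5/(s² + 25). By L{t·f(t)} = -F'(s): -d/ds[5/(s² + 25)] = -(5)·(-2s)/(s² + 25)² = 10s/(s² + 25)². Then L{5·t·sin(5t)} = 5·10s/(s² + 25)² = 50s/(s² + 25)²

Final answer: 50s/(s² + 25)²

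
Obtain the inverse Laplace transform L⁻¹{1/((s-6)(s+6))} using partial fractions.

Decompose: A/(s-6) + B/(s+6). A = 1/12, B = -1/12. f(t) = (e^(6t) - e^(-6t))/12

Final answer: (e^(6t) - e^(-6t))/12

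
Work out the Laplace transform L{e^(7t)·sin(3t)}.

L{e^(at)·sin(ωt)} = ω/((s-a)² + ω²), so L{e^(7t)·sin(3t)} = 3/((s-7)² + 9)

Final answer: 3/((s-7)² + 9)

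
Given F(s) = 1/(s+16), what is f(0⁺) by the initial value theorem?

f(0⁺) = lim_{s→∞} s·1/(s+16) = lim_{s→∞} s/(s+16) = 1

Final answer: 1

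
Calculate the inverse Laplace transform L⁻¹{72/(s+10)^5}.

L⁻¹{n!/(s-a)^(n+1)} = t^n·e^(at) with n=4, a=-10. So L⁻¹{24/(s+10)^5} = t^4·e^(-10t), and L⁻¹{72/(s+10)^5} = (72/24)·t^4·e^(-10t) = 3·t^4·e^(-10t)

Final answer: 3·t^4·e^(-10t)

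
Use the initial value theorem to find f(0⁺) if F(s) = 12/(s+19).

f(0⁺) = lim_{s→∞} s·12/(s+19) = lim_{s→∞} 12s/(s+19) = 12

Final answer: 12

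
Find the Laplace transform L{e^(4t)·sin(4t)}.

L{e^(at)·sin(ωt)} = ω/((s-a)² + ω²), so L{e^(4t)·sin(4t)} = 4/((s-4)² + 16)

Final answer: 4/((s-4)² + 16)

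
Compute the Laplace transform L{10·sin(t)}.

L{sin(ωt)} = ω/(s² + ω²), so L{sin(t)} = 1/(s² + 1). Then L{10·sin(t)} = 10·1/(s² + 1) = 10/(s² + 1)

Final answer: 10/(s² + 1)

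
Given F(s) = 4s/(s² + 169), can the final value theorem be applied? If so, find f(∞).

The final value theorem requires all poles of sF(s) in the left half-plane. sF(s) = 4s²/(s² + 169) has poles at s = ±13i (imaginary axis). Theorem does NOT apply (oscillatory system).

Final answer: Not applicable (oscillatory)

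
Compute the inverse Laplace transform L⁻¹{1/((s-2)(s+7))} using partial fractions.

Decompose: A/(s-2) + B/(s+7). A = 1/9, B = -1/9. f(t) = (e^(2t) - e^(-7t))/9

Final answer: (e^(2t) - e^(-7t))/9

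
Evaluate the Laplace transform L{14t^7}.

L{14t^7} = 14 · L{t^7} = 14 · 5040/s^8 = 70560/s^8

Final answer: 70560/s^8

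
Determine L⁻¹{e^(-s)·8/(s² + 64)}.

L⁻¹{8/(s² + 64)} = sin(8t). By the time shift theorem, L⁻¹{e^(-as)F(s)} = u(t-a)f(t-a) with a=1, so L⁻¹{e^(-s)·8/(s² + 64)} = u(t-1)·sin(8(t-1))

Final answer: u(t-1)·sin(8(t-1))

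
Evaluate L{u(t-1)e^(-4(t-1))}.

u(t-a)f(t-a) with f(t)=e^(-4t). L{e^(-4t)} = 1/(s+4). By time shift: e^(-s)/(s+4)

Final answer: e^(-s)/(s+4)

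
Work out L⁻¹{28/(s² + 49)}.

This is the form c·a/(s² + a²) with a = 7, c = 4. L⁻¹ = 4·sin(7t)

Final answer: 4·sin(7t)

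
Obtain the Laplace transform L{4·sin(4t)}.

L{sin(ωt)} = ω/(s² + ω²), so L{sin(4t)} = 4/(s² + 16). Then L{4·sin(4t)} = 4·4/(s² + 16) = 16/(s² + 16)

Final answer: 16/(s² + 16)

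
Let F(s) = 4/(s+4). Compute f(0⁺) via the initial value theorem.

f(0⁺) = lim_{s→∞} s·4/(s+4) = lim_{s→∞} 4s/(s+4) = 4

Final answer: 4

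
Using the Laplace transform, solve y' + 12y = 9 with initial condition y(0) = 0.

sY + 12Y = 9/s. Y = 9/(s(s+12)). Partial fractions: Y = 3/4/s - 3/4/(s+12)

Final answer: y(t) = 3/4(1 - e^(-12t))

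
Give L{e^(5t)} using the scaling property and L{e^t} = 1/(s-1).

Using L{f(at)} = (1/a)F(s/a) with a=5 and f(t) = e^t: L{e^(5t)} = (1/5) · 1/((s/5)-1) = (1/5) · 5/(s-5) = 1/(s-5)

Final answer: 1/(s-5)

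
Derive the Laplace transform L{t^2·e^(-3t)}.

L{t^n·e^(at)} = n!/(s-a)^(n+1), so L{t^2·e^(-3t)} = 2/(s+3)^3

Final answer: 2/(s+3)^3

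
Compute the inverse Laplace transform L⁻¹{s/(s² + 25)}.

L⁻¹{s/(s² + 25)} = cos(5t)

Final answer: cos(5t)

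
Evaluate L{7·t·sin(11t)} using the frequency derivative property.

L{sin(11t)} = 11/(s² + 121). By L{t·f(t)} = -F'(s): -d/ds[11/(s² + 121)] = -(11)·(-2s)/(s² + 121)² = 22s/(s² + 121)². Then L{7·t·sin(11t)} = 7·22s/(s² + 121)² = 154s/(s² + 121)²

Final answer: 154s/(s² + 121)²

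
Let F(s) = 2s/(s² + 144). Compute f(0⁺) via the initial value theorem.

f(0⁺) = lim_{s→∞} s·2s/(s² + 144) = lim_{s→∞} 2s²/(s² + 144) = 2

Final answer: 2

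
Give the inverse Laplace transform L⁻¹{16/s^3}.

L⁻¹{n!/s^(n+1)} = t^n with n=2. So L⁻¹{2/s^3} = t^2, and L⁻¹{16/s^3} = (16/2)·t^2 = 8·t^2

Final answer: 8·t^2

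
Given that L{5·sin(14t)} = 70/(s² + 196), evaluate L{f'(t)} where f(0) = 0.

L{f'(t)} = s·F(s) - f(0) = s·70/(s² + 196) - 0 = 70s/(s² + 196)

Final answer: 70s/(s² + 196)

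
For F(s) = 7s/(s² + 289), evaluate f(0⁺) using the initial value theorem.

f(0⁺) = lim_{s→∞} s·7s/(s² + 289) = lim_{s→∞} 7s²/(s² + 289) = 7

Final answer: 7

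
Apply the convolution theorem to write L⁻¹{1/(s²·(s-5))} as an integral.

1/(s²·(s-5)) = (1/s^2)·(1/(s-5)) = L{t}·L{e^(5t)}. So f(t) = t*e^(5t) = ∫₀ᵗ τ·e^(5(t-τ)) dτ

Final answer: ∫₀ᵗ τ·e^(5(t-τ)) dτ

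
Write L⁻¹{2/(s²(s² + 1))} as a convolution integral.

2/(s²(s² + 1)) = (1/s²)·(2/(s² + 1)) = L{t}·L{2·sin(t)}. So f(t) = t*(2·sin(t)) = ∫₀ᵗ 2τ·sin((t-τ)) dτ

Final answer: ∫₀ᵗ 2τ·sin((t-τ)) dτ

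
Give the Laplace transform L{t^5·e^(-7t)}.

L{t^n·e^(at)} = n!/(s-a)^(n+1), so L{t^5·e^(-7t)} = 120/(s+7)^6

Final answer: 120/(s+7)^6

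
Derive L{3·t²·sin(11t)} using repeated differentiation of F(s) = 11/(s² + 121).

F(s) = 11/(s² + 121). F'(s) = -22s/(s² + 121)². F''(s) = -22(121 - 3s²)/(s² + 121)³ = (66s² - 2662)/(s² + 121)³. So L{t²·sin(11t)} = (-1)² F''(s) = (66s² - 2662)/(s² + 121)³. Then L{3·t²·sin(11t)} = 3·(66s² - 2662)/(s² + 121)³ = (198s² - 7986)/(s² + 121)³

Final answer: (198s² - 7986)/(s² + 121)³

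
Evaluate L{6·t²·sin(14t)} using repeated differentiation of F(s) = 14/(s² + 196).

F(s) = 14/(s² + 196). F'(s) = -28s/(s² + 196)². F''(s) = -28(196 - 3s²)/(s² + 196)³ = (84s² - 5488)/(s² + 196)³. So L{t²·sin(14t)} = (-1)² F''(s) = (84s² - 5488)/(s² + 196)³. Then L{6·t²·sin(14t)} = 6·(84s² - 5488)/(s² + 196)³ = (504s² - 32928)/(s² + 196)³

Final answer: (504s² - 32928)/(s² + 196)³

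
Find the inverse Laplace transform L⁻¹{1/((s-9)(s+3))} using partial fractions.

Decompose: A/(s-9) + B/(s+3). A = 1/12, B = -1/12. f(t) = (e^(9t) - e^(-3t))/12

Final answer: (e^(9t) - e^(-3t))/12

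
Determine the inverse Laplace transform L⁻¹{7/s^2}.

L⁻¹{n!/s^(n+1)} = t^n with n=1. So L⁻¹{1/s^2} = t, and L⁻¹{7/s^2} = (7/1)·t = 7·t

Final answer: 7·t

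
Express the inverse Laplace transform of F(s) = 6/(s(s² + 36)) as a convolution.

6/(s(s² + 36)) = (1/s)·(6/(s² + 36)) = L{1}·L{sin(6t)}. So f(t) = 1*(sin(6t)) = ∫₀ᵗ sin(6τ) dτ

Final answer: ∫₀ᵗ sin(6τ) dτ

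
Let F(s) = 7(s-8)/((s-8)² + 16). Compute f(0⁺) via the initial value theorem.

f(0⁺) = lim_{s→∞} sF(s) = lim_{s→∞} 7s(s-8)/((s-8)² + 16) = 7

Final answer: 7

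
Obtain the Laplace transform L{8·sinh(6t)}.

L{sinh(ωt)} = ω/(s² - ω²), so L{sinh(6t)} = 6/(s² - 36). Then L{8·sinh(6t)} = 8·6/(s² - 36) = 48/(s² - 36)

Final answer: 48/(s² - 36)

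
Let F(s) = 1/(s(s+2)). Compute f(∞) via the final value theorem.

f(∞) = lim_{s→0} s·1/(s(s+2)) = lim_{s→0} 1/(s+2) = 1/2 = 1/2

Final answer: 1/2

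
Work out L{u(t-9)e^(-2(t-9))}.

u(t-a)f(t-a) with f(t)=e^(-2t). L{e^(-2t)} = 1/(s+2). By time shift: e^(-9s)/(s+2)

Final answer: e^(-9s)/(s+2)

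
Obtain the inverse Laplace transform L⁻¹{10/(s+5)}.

L⁻¹{1/(s-a)} = e^(at), so L⁻¹{1/(s+5)} = e^(-5t), and L⁻¹{10/(s+5)} = 10·e^(-5t)

Final answer: 10·e^(-5t)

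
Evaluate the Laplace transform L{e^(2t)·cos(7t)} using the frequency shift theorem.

Frequency shift: L{e^(at)f(t)} = F(s-a). L{e^(2t)·cos(7t)} = (s-2)/((s-2)² + 49)

Final answer: (s-2)/((s-2)² + 49)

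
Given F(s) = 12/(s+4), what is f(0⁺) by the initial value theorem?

f(0⁺) = lim_{s→∞} s·12/(s+4) = lim_{s→∞} 12s/(s+4) = 12

Final answer: 12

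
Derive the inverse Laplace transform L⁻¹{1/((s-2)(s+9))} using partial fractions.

Decompose: A/(s-2) + B/(s+9). A = 1/11, B = -1/11. f(t) = (e^(2t) - e^(-9t))/11

Final answer: (e^(2t) - e^(-9t))/11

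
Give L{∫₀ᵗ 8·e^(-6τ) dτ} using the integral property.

L{∫₀ᵗ f(τ)dτ} = F(s)/s with F(s) = 8/(s+6), so L{∫₀ᵗ 8·e^(-6τ) dτ} = 8/(s(s+6))

Final answer: 8/(s(s+6))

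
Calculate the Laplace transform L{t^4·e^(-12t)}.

L{t^n·e^(at)} = n!/(s-a)^(n+1), so L{t^4·e^(-12t)} = 24/(s+12)^5

Final answer: 24/(s+12)^5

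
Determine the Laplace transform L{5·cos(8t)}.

L{cos(ωt)} = s/(s² + ω²), so L{cos(8t)} = s/(s² + 64). Then L{5·cos(8t)} = 5·s/(s² + 64) = 5s/(s² + 64)

Final answer: 5s/(s² + 64)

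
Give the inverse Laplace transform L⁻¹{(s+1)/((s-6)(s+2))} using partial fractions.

Using partial fractions, f(t) = (7e^(6t) + e^(-2t))/8

Final answer: (7e^(6t) + e^(-2t))/8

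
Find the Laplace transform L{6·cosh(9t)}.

L{cosh(ωt)} = s/(s² - ω²), so L{cosh(9t)} = s/(s² - 81). Then L{6·cosh(9t)} = 6·s/(s² - 81) = 6s/(s² - 81)

Final answer: 6s/(s² - 81)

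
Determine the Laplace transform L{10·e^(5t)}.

L{e^(at)} = 1/(s-a), so L{e^(5t)} = 1/(s-5). Then L{10·e^(5t)} = 10/(s-5)

Final answer: 10/(s-5)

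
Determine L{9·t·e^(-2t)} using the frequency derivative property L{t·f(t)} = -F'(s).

L{e^(-2t)} = 1/(s+2). By frequency derivative: L{t·e^(-2t)} = -d/ds[1/(s+2)] = -(-1)/(s+2)² = 1/(s+2)². Then L{9·t·e^(-2t)} = 9·1/(s+2)² = 9/(s+2)²

Final answer: 9/(s+2)²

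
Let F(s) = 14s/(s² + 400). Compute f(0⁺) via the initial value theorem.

f(0⁺) = lim_{s→∞} s·14s/(s² + 400) = lim_{s→∞} 14s²/(s² + 400) = 14

Final answer: 14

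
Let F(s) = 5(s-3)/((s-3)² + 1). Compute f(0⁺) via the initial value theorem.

f(0⁺) = lim_{s→∞} sF(s) = lim_{s→∞} 5s(s-3)/((s-3)² + 1) = 5

Final answer: 5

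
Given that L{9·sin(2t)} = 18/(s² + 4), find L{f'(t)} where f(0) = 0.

L{f'(t)} = s·F(s) - f(0) = s·18/(s² + 4) - 0 = 18s/(s² + 4)

Final answer: 18s/(s² + 4)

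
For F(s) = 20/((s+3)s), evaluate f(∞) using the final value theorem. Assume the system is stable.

f(∞) = lim_{s→0} sF(s) = lim_{s→0} 20/(s+3) = 20/3

Final answer: 20/3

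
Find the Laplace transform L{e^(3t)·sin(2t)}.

L{e^(at)·sin(ωt)} = ω/((s-a)² + ω²), so L{e^(3t)·sin(2t)} = 2/((s-3)² + 4)

Final answer: 2/((s-3)² + 4)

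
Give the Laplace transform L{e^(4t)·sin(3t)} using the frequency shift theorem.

Frequency shift: L{e^(at)f(t)} = F(s-a). L{e^(4t)·sin(3t)} = 3/((s-4)² + 9)

Final answer: 3/((s-4)² + 9)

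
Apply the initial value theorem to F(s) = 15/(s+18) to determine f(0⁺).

f(0⁺) = lim_{s→∞} s·15/(s+18) = lim_{s→∞} 15s/(s+18) = 15

Final answer: 15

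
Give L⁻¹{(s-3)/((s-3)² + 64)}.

Using frequency shift: L⁻¹{(s-a)/((s-a)² + b²)} = e^(at)cos(bt). Here a=3, b=8

Final answer: e^(3t)·cos(8t)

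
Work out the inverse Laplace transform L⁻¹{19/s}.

L⁻¹{c/s} = c, so L⁻¹{19/s} = 19

Final answer: 19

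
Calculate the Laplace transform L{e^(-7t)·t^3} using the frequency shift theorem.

L{e^(at)·t^n} = n!/(s-a)^(n+1), so L{e^(-7t)·t^3} = 6/(s+7)^4

Final answer: 6/(s+7)^4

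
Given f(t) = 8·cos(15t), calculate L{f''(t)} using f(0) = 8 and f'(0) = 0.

F(s) = 8s/(s² + 225). L{f''(t)} = s²F(s) - sf(0) - f'(0) = 8s³/(s² + 225) - 8s = (8s³ - 8s(s² + 225))/(s² + 225) = -1800s/(s² + 225)

Final answer: -1800s/(s² + 225)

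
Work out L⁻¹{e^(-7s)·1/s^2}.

L⁻¹{1/s^2} = t. By the time shift theorem, L⁻¹{e^(-as)F(s)} = u(t-a)f(t-a) with a=7, so L⁻¹{e^(-7s)·1/s^2} = u(t-7)·(t-7)

Final answer: u(t-7)·(t-7)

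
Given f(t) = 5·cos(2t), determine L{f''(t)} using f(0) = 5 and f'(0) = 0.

F(s) = 5s/(s² + 4). L{f''(t)} = s²F(s) - sf(0) - f'(0) = 5s³/(s² + 4) - 5s = (5s³ - 5s(s² + 4))/(s² + 4) = -20s/(s² + 4)

Final answer: -20s/(s² + 4)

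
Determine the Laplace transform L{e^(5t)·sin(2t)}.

L{e^(at)·sin(ωt)} = ω/((s-a)² + ω²), so L{e^(5t)·sin(2t)} = 2/((s-5)² + 4)

Final answer: 2/((s-5)² + 4)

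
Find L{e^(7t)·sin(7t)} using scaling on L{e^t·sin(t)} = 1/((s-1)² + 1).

Scaling with a=7: L{e^(7t)·sin(7t)} = (1/7) · 1/((s/7-1)² + 1). Simplifying: 7/((s-7)² + 49)

Final answer: 7/((s-7)² + 49)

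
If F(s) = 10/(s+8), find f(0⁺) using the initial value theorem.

f(0⁺) = lim_{s→∞} s·10/(s+8) = lim_{s→∞} 10s/(s+8) = 10

Final answer: 10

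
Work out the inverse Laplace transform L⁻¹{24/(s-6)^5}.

L⁻¹{n!/(s-a)^(n+1)} = t^n·e^(at), so L⁻¹{24/(s-6)^5} = t^4·e^(6t)

Final answer: t^4·e^(6t)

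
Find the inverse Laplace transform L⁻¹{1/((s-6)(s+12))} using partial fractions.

Decompose: A/(s-6) + B/(s+12). A = 1/18, B = -1/18. f(t) = (e^(6t) - e^(-12t))/18

Final answer: (e^(6t) - e^(-12t))/18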